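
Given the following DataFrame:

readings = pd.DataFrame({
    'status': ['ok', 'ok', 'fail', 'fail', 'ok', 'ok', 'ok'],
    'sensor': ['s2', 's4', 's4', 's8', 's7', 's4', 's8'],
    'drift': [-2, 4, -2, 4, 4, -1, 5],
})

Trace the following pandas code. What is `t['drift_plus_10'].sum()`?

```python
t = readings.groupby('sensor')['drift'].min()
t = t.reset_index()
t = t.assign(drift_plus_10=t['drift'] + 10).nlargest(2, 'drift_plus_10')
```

28

group by sensor, min of drift:
sensor
s2   -2
s4   -2
s7    4
s8    4
Name: drift, dtype: int64
reset_index():
  sensor  drift
0     s2     -2
1     s4     -2
2     s7      4
3     s8      4
add column drift_plus_10 = t['drift'] + 10:
  sensor  drift  drift_plus_10
0     s2     -2              8
1     s4     -2              8
2     s7      4             14
3     s8      4             14
take 2 rows with largest drift_plus_10:
  sensor  drift  drift_plus_10
2     s7      4             14
3     s8      4             14
Reading off the sum of column 'drift_plus_10', we get 28.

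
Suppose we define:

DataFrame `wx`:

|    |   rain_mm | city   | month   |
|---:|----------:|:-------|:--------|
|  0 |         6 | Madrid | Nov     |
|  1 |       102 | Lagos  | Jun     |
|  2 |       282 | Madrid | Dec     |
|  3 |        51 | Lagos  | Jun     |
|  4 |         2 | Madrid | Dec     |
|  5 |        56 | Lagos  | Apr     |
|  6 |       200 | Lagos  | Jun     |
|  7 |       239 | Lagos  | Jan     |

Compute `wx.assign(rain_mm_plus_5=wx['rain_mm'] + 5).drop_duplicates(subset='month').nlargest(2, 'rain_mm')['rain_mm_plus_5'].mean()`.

265.5

add column rain_mm_plus_5 = wx['rain_mm'] + 5:
   rain_mm    city month  rain_mm_plus_5
0        6  Madrid   Nov              11
1      102   Lagos   Jun             107
2      282  Madrid   Dec             287
3       51   Lagos   Jun              56
4        2  Madrid   Dec               7
5       56   Lagos   Apr              61
6      200   Lagos   Jun             205
7      239   Lagos   Jan             244
drop duplicate month (keep=first):
   rain_mm    city month  rain_mm_plus_5
0        6  Madrid   Nov              11
1      102   Lagos   Jun             107
2      282  Madrid   Dec             287
5       56   Lagos   Apr              61
7      239   Lagos   Jan             244
take 2 rows with largest rain_mm:
   rain_mm    city month  rain_mm_plus_5
2      282  Madrid   Dec             287
7      239   Lagos   Jan             244
So mean() = 265.5.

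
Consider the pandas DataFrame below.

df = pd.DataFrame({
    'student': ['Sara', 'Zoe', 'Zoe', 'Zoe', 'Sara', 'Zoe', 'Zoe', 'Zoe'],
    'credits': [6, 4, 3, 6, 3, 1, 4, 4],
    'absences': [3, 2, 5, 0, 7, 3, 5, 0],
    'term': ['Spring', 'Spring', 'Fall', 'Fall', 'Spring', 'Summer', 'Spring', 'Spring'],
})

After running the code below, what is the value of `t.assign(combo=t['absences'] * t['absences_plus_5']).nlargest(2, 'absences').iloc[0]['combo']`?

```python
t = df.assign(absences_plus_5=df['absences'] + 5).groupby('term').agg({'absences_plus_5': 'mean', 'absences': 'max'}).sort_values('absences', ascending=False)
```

add column absences_plus_5 = df['absences'] + 5:
  student  credits  absences    term  absences_plus_5
0    Sara        6         3  Spring                8
1     Zoe        4         2  Spring                7
2     Zoe        3         5    Fall               10
3     Zoe        6         0    Fall                5
4    Sara        3         7  Spring               12
5     Zoe        1         3  Summer                8
6     Zoe        4         5  Spring               10
7     Zoe        4         0  Spring                5
group by term: mean(absences_plus_5), max(absences):
        absences_plus_5  absences
term                             
Fall                7.5         5
Spring              8.4         7
Summer              8.0         3
sort by absences descending:
        absences_plus_5  absences
term                             
Spring              8.4         7
Fall                7.5         5
Summer              8.0         3
add column combo = t['absences'] * t['absences_plus_5']:
        absences_plus_5  absences  combo
term                                    
Spring              8.4         7   58.8
Fall                7.5         5   37.5
Summer              8.0         3   24.0
take 2 rows with largest absences:
        absences_plus_5  absences  combo
term                                    
Spring              8.4         7   58.8
Fall                7.5         5   37.5
value at position 0, column 'combo' → 58.8

58.8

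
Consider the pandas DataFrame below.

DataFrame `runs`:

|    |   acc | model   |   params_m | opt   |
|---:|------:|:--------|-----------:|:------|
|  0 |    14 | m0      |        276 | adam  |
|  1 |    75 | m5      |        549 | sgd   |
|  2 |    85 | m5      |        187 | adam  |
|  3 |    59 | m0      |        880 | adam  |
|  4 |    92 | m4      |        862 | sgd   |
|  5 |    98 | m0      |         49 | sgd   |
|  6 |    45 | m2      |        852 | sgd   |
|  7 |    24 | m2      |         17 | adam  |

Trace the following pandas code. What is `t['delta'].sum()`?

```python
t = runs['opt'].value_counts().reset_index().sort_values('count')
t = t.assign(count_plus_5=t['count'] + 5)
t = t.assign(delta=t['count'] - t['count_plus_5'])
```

-10

value_counts of opt:
opt
adam    4
sgd     4
Name: count, dtype: int64
reset_index():
    opt  count
0  adam      4
1   sgd      4
sort by count:
    opt  count
0  adam      4
1   sgd      4
add column count_plus_5 = t['count'] + 5:
    opt  count  count_plus_5
0  adam      4             9
1   sgd      4             9
add column delta = t['count'] - t['count_plus_5']:
    opt  count  count_plus_5  delta
0  adam      4             9     -5
1   sgd      4             9     -5
Then the sum of column 'delta': -10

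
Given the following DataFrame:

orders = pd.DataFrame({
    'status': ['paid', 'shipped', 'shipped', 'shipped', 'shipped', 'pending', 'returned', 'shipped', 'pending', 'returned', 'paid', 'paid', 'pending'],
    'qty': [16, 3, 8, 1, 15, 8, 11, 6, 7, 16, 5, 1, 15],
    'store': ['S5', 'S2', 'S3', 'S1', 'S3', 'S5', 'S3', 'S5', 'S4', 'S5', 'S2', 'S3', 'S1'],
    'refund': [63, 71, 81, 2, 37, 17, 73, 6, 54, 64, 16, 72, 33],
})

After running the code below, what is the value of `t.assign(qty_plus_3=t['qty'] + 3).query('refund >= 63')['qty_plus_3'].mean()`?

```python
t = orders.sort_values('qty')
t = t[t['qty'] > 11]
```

sort by qty:
      status  qty store  refund
3    shipped    1    S1       2
11      paid    1    S3      72
1    shipped    3    S2      71
10      paid    5    S2      16
7    shipped    6    S5       6
8    pending    7    S4      54
2    shipped    8    S3      81
5    pending    8    S5      17
6   returned   11    S3      73
4    shipped   15    S3      37
12   pending   15    S1      33
0       paid   16    S5      63
9   returned   16    S5      64
filter rows where qty > 11:
      status  qty store  refund
4    shipped   15    S3      37
12   pending   15    S1      33
0       paid   16    S5      63
9   returned   16    S5      64
add column qty_plus_3 = t['qty'] + 3:
      status  qty store  refund  qty_plus_3
4    shipped   15    S3      37          18
12   pending   15    S1      33          18
0       paid   16    S5      63          19
9   returned   16    S5      64          19
filter rows where refund >= 63:
     status  qty store  refund  qty_plus_3
0      paid   16    S5      63          19
9  returned   16    S5      64          19

19.0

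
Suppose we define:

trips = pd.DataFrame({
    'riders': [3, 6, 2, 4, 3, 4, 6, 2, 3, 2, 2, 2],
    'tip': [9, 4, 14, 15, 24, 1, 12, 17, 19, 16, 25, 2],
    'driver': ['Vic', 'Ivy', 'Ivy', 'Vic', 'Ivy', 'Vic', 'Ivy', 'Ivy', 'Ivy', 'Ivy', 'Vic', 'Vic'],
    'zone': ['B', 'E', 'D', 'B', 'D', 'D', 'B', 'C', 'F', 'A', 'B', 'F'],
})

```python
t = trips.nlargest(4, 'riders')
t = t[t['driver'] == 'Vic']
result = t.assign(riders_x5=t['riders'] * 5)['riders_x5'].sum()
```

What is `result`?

40

take 4 rows with largest riders:
   riders  tip driver zone
1       6    4    Ivy    E
6       6   12    Ivy    B
3       4   15    Vic    B
5       4    1    Vic    D
filter rows where driver == 'Vic':
   riders  tip driver zone
3       4   15    Vic    B
5       4    1    Vic    D
add column riders_x5 = t['riders'] * 5:
   riders  tip driver zone  riders_x5
3       4   15    Vic    B         20
5       4    1    Vic    D         20
Then the sum of column 'riders_x5': 40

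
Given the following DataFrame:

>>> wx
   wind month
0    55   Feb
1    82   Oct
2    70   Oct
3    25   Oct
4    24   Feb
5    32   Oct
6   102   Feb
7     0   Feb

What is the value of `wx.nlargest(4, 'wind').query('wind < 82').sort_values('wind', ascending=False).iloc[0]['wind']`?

70

take 4 rows with largest wind:
   wind month
6   102   Feb
1    82   Oct
2    70   Oct
0    55   Feb
filter rows where wind < 82:
   wind month
2    70   Oct
0    55   Feb
sort by wind descending:
   wind month
2    70   Oct
0    55   Feb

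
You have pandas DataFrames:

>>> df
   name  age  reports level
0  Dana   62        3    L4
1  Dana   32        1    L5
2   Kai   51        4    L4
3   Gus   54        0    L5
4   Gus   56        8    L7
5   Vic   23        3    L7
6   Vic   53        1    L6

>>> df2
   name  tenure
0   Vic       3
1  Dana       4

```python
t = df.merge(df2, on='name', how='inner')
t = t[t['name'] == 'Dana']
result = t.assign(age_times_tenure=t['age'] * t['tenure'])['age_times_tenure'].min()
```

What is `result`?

128

merge on 'name' (how='inner') → 4 rows:
   name  age  reports level  tenure
0  Dana   62        3    L4       4
1  Dana   32        1    L5       4
2   Vic   23        3    L7       3
3   Vic   53        1    L6       3
filter rows where name == 'Dana':
   name  age  reports level  tenure
0  Dana   62        3    L4       4
1  Dana   32        1    L5       4
add column age_times_tenure = t['age'] * t['tenure']:
   name  age  reports level  tenure  age_times_tenure
0  Dana   62        3    L4       4               248
1  Dana   32        1    L5       4               128
Then the min of column 'age_times_tenure': 128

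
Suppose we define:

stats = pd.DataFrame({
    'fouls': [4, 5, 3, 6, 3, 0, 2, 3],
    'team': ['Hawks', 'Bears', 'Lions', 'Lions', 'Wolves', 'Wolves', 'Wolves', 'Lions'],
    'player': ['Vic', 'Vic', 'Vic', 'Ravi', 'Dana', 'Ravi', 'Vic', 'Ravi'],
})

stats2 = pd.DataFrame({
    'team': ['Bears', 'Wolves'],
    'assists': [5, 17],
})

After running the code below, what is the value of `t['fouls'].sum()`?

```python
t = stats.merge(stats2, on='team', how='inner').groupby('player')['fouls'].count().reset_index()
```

4

merge on 'team' (how='inner') → 4 rows:
   fouls    team player  assists
0      5   Bears    Vic        5
1      3  Wolves   Dana       17
2      0  Wolves   Ravi       17
3      2  Wolves    Vic       17
group by player, count of fouls:
player
Dana    1
Ravi    1
Vic     2
Name: fouls, dtype: int64
reset_index():
  player  fouls
0   Dana      1
1   Ravi      1
2    Vic      2
The sum of column 'fouls' is 4.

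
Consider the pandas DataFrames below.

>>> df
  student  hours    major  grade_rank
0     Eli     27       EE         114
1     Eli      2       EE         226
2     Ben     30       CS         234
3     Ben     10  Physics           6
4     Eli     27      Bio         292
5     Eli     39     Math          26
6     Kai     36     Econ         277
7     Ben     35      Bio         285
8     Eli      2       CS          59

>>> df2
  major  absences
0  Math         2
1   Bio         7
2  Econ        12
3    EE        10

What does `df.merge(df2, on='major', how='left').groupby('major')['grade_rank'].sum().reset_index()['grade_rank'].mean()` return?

merge on 'major' (how='left') → 9 rows:
  student  hours    major  grade_rank  absences
0     Eli     27       EE         114      10.0
1     Eli      2       EE         226      10.0
2     Ben     30       CS         234       NaN
3     Ben     10  Physics           6       NaN
4     Eli     27      Bio         292       7.0
5     Eli     39     Math          26       2.0
6     Kai     36     Econ         277      12.0
7     Ben     35      Bio         285       7.0
8     Eli      2       CS          59       NaN
group by major, sum of grade_rank:
major
Bio        577
CS         293
EE         340
Econ       277
Math        26
Physics      6
Name: grade_rank, dtype: int64
reset_index():
     major  grade_rank
0      Bio         577
1       CS         293
2       EE         340
3     Econ         277
4     Math          26
5  Physics           6
Finally, mean of column 'grade_rank' = 253.166666667.

253.166666667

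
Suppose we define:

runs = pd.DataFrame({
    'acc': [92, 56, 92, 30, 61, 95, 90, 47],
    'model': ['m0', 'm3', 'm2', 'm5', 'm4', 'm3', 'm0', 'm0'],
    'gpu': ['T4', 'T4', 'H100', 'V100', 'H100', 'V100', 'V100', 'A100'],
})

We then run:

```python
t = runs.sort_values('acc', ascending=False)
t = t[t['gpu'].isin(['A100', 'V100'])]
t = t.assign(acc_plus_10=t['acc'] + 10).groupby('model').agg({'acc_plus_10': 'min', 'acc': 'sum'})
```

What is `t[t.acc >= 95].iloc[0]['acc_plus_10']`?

57

sort by acc descending:
   acc model   gpu
5   95    m3  V100
0   92    m0    T4
2   92    m2  H100
6   90    m0  V100
4   61    m4  H100
1   56    m3    T4
7   47    m0  A100
3   30    m5  V100
filter rows where gpu in ['A100', 'V100']:
   acc model   gpu
5   95    m3  V100
6   90    m0  V100
7   47    m0  A100
3   30    m5  V100
add column acc_plus_10 = t['acc'] + 10:
   acc model   gpu  acc_plus_10
5   95    m3  V100          105
6   90    m0  V100          100
7   47    m0  A100           57
3   30    m5  V100           40
group by model: min(acc_plus_10), sum(acc):
       acc_plus_10  acc
model                  
m0              57  137
m3             105   95
m5              40   30
filter rows where acc >= 95:
       acc_plus_10  acc
model                  
m0              57  137
m3             105   95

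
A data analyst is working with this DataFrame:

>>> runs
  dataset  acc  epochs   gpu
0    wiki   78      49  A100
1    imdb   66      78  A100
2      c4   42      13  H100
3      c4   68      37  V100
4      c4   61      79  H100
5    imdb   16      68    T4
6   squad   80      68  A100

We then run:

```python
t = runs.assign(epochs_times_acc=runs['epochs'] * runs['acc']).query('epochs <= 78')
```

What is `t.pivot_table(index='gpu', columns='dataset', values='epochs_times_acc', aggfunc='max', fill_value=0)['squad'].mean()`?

add column epochs_times_acc = runs['epochs'] * runs['acc']:
  dataset  acc  epochs   gpu  epochs_times_acc
0    wiki   78      49  A100              3822
1    imdb   66      78  A100              5148
2      c4   42      13  H100               546
3      c4   68      37  V100              2516
4      c4   61      79  H100              4819
5    imdb   16      68    T4              1088
6   squad   80      68  A100              5440
filter rows where epochs <= 78:
  dataset  acc  epochs   gpu  epochs_times_acc
0    wiki   78      49  A100              3822
1    imdb   66      78  A100              5148
2      c4   42      13  H100               546
3      c4   68      37  V100              2516
5    imdb   16      68    T4              1088
6   squad   80      68  A100              5440
pivot: rows=gpu, cols=dataset, max(epochs_times_acc):
dataset    c4  imdb  squad  wiki
gpu                             
A100        0  5148   5440  3822
H100      546     0      0     0
T4          0  1088      0     0
V100     2516     0      0     0
The mean of column 'squad' is 1360.0.

1360.0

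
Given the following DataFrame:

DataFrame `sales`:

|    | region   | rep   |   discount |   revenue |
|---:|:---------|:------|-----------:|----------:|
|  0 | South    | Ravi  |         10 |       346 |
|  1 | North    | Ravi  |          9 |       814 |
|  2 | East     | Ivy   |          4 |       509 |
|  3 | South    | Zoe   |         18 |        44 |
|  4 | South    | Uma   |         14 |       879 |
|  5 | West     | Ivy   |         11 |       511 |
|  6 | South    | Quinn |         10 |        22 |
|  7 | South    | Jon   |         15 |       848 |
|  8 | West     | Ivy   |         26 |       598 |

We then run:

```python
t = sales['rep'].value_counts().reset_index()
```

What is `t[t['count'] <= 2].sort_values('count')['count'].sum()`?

6

value_counts of rep:
rep
Ivy      3
Ravi     2
Zoe      1
Uma      1
Quinn    1
Jon      1
Name: count, dtype: int64
reset_index():
     rep  count
0    Ivy      3
1   Ravi      2
2    Zoe      1
3    Uma      1
4  Quinn      1
5    Jon      1
filter rows where count <= 2:
     rep  count
1   Ravi      2
2    Zoe      1
3    Uma      1
4  Quinn      1
5    Jon      1
sort by count:
     rep  count
2    Zoe      1
3    Uma      1
4  Quinn      1
5    Jon      1
1   Ravi      2
Finally, sum of column 'count' = 6.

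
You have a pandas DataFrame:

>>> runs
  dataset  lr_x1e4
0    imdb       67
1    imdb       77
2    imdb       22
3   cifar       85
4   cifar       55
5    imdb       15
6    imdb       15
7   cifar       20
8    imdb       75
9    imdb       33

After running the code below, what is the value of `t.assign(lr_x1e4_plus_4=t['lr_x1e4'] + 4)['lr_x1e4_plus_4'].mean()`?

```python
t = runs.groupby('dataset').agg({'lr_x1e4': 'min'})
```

group by dataset, min of lr_x1e4:
         lr_x1e4
dataset         
cifar         20
imdb          15
add column lr_x1e4_plus_4 = t['lr_x1e4'] + 4:
         lr_x1e4  lr_x1e4_plus_4
dataset                         
cifar         20              24
imdb          15              19
So mean() = 21.5.

21.5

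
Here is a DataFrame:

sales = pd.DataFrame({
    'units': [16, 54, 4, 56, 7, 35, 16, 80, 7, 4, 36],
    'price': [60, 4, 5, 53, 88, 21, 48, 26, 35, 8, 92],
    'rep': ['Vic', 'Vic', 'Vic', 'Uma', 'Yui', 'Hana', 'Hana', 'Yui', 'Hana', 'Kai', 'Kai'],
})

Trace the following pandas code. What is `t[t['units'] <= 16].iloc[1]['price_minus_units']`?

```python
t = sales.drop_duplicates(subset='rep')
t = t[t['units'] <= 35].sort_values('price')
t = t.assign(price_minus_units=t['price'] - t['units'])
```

drop duplicate rep (keep=first):
   units  price   rep
0     16     60   Vic
3     56     53   Uma
4      7     88   Yui
5     35     21  Hana
9      4      8   Kai
filter rows where units <= 35:
   units  price   rep
0     16     60   Vic
4      7     88   Yui
5     35     21  Hana
9      4      8   Kai
sort by price:
   units  price   rep
9      4      8   Kai
5     35     21  Hana
0     16     60   Vic
4      7     88   Yui
add column price_minus_units = t['price'] - t['units']:
   units  price   rep  price_minus_units
9      4      8   Kai                  4
5     35     21  Hana                -14
0     16     60   Vic                 44
4      7     88   Yui                 81
filter rows where units <= 16:
   units  price  rep  price_minus_units
9      4      8  Kai                  4
0     16     60  Vic                 44
4      7     88  Yui                 81
Then the value at position 1, column 'price_minus_units': 44

44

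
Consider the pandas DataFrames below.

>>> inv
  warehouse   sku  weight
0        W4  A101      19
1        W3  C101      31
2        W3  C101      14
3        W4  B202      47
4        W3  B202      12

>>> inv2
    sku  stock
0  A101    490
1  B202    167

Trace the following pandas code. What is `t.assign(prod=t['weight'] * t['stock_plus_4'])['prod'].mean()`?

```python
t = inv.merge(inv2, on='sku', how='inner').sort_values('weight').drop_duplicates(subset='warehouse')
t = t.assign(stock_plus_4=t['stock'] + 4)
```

5719.0

merge on 'sku' (how='inner') → 3 rows:
  warehouse   sku  weight  stock
0        W4  A101      19    490
1        W4  B202      47    167
2        W3  B202      12    167
sort by weight:
  warehouse   sku  weight  stock
2        W3  B202      12    167
0        W4  A101      19    490
1        W4  B202      47    167
drop duplicate warehouse (keep=first):
  warehouse   sku  weight  stock
2        W3  B202      12    167
0        W4  A101      19    490
add column stock_plus_4 = t['stock'] + 4:
  warehouse   sku  weight  stock  stock_plus_4
2        W3  B202      12    167           171
0        W4  A101      19    490           494
add column prod = t['weight'] * t['stock_plus_4']:
  warehouse   sku  weight  stock  stock_plus_4  prod
2        W3  B202      12    167           171  2052
0        W4  A101      19    490           494  9386
Taking the mean of column 'prod' gives 5719.0.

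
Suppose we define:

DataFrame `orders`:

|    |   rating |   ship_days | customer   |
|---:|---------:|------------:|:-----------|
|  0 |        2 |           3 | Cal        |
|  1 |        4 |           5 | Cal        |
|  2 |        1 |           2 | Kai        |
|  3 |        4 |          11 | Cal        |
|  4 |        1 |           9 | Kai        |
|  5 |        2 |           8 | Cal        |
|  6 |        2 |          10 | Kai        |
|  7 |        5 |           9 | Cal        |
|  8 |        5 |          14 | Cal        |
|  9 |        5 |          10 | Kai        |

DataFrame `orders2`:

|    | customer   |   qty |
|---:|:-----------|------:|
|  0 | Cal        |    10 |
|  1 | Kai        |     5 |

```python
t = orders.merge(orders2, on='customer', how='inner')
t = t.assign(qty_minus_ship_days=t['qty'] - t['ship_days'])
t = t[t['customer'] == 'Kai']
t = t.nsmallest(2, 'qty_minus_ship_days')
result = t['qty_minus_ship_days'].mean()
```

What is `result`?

merge on 'customer' (how='inner') → 10 rows:
   rating  ship_days customer  qty
0       2          3      Cal   10
1       4          5      Cal   10
2       1          2      Kai    5
3       4         11      Cal   10
4       1          9      Kai    5
5       2          8      Cal   10
6       2         10      Kai    5
7       5          9      Cal   10
8       5         14      Cal   10
9       5         10      Kai    5
add column qty_minus_ship_days = t['qty'] - t['ship_days']:
   rating  ship_days customer  qty  qty_minus_ship_days
0       2          3      Cal   10                    7
1       4          5      Cal   10                    5
2       1          2      Kai    5                    3
3       4         11      Cal   10                   -1
4       1          9      Kai    5                   -4
5       2          8      Cal   10                    2
6       2         10      Kai    5                   -5
7       5          9      Cal   10                    1
8       5         14      Cal   10                   -4
9       5         10      Kai    5                   -5
filter rows where customer == 'Kai':
   rating  ship_days customer  qty  qty_minus_ship_days
2       1          2      Kai    5                    3
4       1          9      Kai    5                   -4
6       2         10      Kai    5                   -5
9       5         10      Kai    5                   -5
take 2 rows with smallest qty_minus_ship_days:
   rating  ship_days customer  qty  qty_minus_ship_days
6       2         10      Kai    5                   -5
9       5         10      Kai    5                   -5
The mean of column 'qty_minus_ship_days' is -5.0.

-5.0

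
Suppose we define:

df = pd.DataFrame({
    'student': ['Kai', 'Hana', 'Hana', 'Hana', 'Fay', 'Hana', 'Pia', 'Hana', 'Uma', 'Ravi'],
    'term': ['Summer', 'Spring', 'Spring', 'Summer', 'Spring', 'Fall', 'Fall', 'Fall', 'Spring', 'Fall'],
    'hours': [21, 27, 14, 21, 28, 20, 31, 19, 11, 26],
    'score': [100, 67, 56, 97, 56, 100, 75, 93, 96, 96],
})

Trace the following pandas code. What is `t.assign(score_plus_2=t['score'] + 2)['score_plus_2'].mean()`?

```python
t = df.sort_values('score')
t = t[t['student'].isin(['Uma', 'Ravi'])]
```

sort by score:
  student    term  hours  score
2    Hana  Spring     14     56
4     Fay  Spring     28     56
1    Hana  Spring     27     67
6     Pia    Fall     31     75
7    Hana    Fall     19     93
8     Uma  Spring     11     96
9    Ravi    Fall     26     96
3    Hana  Summer     21     97
0     Kai  Summer     21    100
5    Hana    Fall     20    100
filter rows where student in ['Uma', 'Ravi']:
  student    term  hours  score
8     Uma  Spring     11     96
9    Ravi    Fall     26     96
add column score_plus_2 = t['score'] + 2:
  student    term  hours  score  score_plus_2
8     Uma  Spring     11     96            98
9    Ravi    Fall     26     96            98
Finally, mean of column 'score_plus_2' = 98.0.

98.0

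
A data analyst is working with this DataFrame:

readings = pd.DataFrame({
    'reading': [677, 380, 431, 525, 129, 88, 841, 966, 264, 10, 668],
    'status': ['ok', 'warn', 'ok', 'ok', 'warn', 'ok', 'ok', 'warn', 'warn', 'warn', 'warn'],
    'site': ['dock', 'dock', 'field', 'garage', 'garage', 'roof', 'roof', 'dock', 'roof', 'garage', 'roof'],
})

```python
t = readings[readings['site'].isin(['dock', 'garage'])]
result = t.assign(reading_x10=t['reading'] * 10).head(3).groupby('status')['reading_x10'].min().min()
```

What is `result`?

3800

filter rows where site in ['dock', 'garage']:
   reading status    site
0      677     ok    dock
1      380   warn    dock
3      525     ok  garage
4      129   warn  garage
7      966   warn    dock
9       10   warn  garage
add column reading_x10 = t['reading'] * 10:
   reading status    site  reading_x10
0      677     ok    dock         6770
1      380   warn    dock         3800
3      525     ok  garage         5250
4      129   warn  garage         1290
7      966   warn    dock         9660
9       10   warn  garage          100
take first 3 rows:
   reading status    site  reading_x10
0      677     ok    dock         6770
1      380   warn    dock         3800
3      525     ok  garage         5250
group by status, min of reading_x10:
status
ok      5250
warn    3800
Name: reading_x10, dtype: int64
So min() = 3800.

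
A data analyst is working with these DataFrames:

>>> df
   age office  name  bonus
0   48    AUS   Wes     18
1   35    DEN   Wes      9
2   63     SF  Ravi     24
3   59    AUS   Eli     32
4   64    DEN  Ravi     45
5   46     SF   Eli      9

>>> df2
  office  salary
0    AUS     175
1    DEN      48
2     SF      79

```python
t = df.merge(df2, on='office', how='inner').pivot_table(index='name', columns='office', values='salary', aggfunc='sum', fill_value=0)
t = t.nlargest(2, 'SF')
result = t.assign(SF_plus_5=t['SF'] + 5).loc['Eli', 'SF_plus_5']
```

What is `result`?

merge on 'office' (how='inner') → 6 rows:
   age office  name  bonus  salary
0   48    AUS   Wes     18     175
1   35    DEN   Wes      9      48
2   63     SF  Ravi     24      79
3   59    AUS   Eli     32     175
4   64    DEN  Ravi     45      48
5   46     SF   Eli      9      79
pivot: rows=name, cols=office, sum(salary):
office  AUS  DEN  SF
name                
Eli     175    0  79
Ravi      0   48  79
Wes     175   48   0
take 2 rows with largest SF:
office  AUS  DEN  SF
name                
Eli     175    0  79
Ravi      0   48  79
add column SF_plus_5 = t['SF'] + 5:
office  AUS  DEN  SF  SF_plus_5
name                           
Eli     175    0  79         84
Ravi      0   48  79         84
Finally, value at row 'Eli', column 'SF_plus_5' = 84.

84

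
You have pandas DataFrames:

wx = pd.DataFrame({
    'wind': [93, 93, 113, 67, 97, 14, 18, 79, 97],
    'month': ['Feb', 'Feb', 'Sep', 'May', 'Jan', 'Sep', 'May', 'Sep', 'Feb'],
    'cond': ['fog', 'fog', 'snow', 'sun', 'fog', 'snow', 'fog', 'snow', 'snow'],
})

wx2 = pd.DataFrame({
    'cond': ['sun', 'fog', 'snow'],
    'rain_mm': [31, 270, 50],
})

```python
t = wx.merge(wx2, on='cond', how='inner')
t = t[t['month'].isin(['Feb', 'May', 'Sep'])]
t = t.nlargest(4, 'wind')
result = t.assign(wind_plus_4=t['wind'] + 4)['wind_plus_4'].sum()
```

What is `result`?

merge on 'cond' (how='inner') → 9 rows:
   wind month  cond  rain_mm
0    93   Feb   fog      270
1    93   Feb   fog      270
2   113   Sep  snow       50
3    67   May   sun       31
4    97   Jan   fog      270
5    14   Sep  snow       50
6    18   May   fog      270
7    79   Sep  snow       50
8    97   Feb  snow       50
filter rows where month in ['Feb', 'May', 'Sep']:
   wind month  cond  rain_mm
0    93   Feb   fog      270
1    93   Feb   fog      270
2   113   Sep  snow       50
3    67   May   sun       31
5    14   Sep  snow       50
6    18   May   fog      270
7    79   Sep  snow       50
8    97   Feb  snow       50
take 4 rows with largest wind:
   wind month  cond  rain_mm
2   113   Sep  snow       50
8    97   Feb  snow       50
0    93   Feb   fog      270
1    93   Feb   fog      270
add column wind_plus_4 = t['wind'] + 4:
   wind month  cond  rain_mm  wind_plus_4
2   113   Sep  snow       50          117
8    97   Feb  snow       50          101
0    93   Feb   fog      270           97
1    93   Feb   fog      270           97
Hence 412.

412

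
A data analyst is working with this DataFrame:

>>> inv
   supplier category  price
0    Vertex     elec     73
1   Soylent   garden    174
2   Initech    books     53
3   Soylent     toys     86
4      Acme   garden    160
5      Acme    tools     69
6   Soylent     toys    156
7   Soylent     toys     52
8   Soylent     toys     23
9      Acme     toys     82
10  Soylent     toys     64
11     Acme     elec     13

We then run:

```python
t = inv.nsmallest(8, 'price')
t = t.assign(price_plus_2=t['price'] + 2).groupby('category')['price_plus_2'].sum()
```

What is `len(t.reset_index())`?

take 8 rows with smallest price:
   supplier category  price
11     Acme     elec     13
8   Soylent     toys     23
7   Soylent     toys     52
2   Initech    books     53
10  Soylent     toys     64
5      Acme    tools     69
0    Vertex     elec     73
9      Acme     toys     82
add column price_plus_2 = t['price'] + 2:
   supplier category  price  price_plus_2
11     Acme     elec     13            15
8   Soylent     toys     23            25
7   Soylent     toys     52            54
2   Initech    books     53            55
10  Soylent     toys     64            66
5      Acme    tools     69            71
0    Vertex     elec     73            75
9      Acme     toys     82            84
group by category, sum of price_plus_2:
category
books     55
elec      90
tools     71
toys     229
Name: price_plus_2, dtype: int64
reset_index():
  category  price_plus_2
0    books            55
1     elec            90
2    tools            71
3     toys           229
Finally, number of rows = 4.

4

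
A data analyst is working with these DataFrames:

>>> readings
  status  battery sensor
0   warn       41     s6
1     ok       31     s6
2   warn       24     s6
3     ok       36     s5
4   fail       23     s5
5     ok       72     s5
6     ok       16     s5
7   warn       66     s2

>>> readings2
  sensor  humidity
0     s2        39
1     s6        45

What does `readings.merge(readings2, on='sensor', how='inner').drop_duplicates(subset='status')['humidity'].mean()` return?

45.0

merge on 'sensor' (how='inner') → 4 rows:
  status  battery sensor  humidity
0   warn       41     s6        45
1     ok       31     s6        45
2   warn       24     s6        45
3   warn       66     s2        39
drop duplicate status (keep=first):
  status  battery sensor  humidity
0   warn       41     s6        45
1     ok       31     s6        45
mean of column 'humidity' → 45.0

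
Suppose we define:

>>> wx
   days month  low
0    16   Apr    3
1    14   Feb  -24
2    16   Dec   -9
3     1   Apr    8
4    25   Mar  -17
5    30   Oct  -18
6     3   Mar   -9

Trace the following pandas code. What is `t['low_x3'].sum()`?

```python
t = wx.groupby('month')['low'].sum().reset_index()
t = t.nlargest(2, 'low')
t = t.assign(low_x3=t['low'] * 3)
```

group by month, sum of low:
month
Apr    11
Dec    -9
Feb   -24
Mar   -26
Oct   -18
Name: low, dtype: int64
reset_index():
  month  low
0   Apr   11
1   Dec   -9
2   Feb  -24
3   Mar  -26
4   Oct  -18
take 2 rows with largest low:
  month  low
0   Apr   11
1   Dec   -9
add column low_x3 = t['low'] * 3:
  month  low  low_x3
0   Apr   11      33
1   Dec   -9     -27

6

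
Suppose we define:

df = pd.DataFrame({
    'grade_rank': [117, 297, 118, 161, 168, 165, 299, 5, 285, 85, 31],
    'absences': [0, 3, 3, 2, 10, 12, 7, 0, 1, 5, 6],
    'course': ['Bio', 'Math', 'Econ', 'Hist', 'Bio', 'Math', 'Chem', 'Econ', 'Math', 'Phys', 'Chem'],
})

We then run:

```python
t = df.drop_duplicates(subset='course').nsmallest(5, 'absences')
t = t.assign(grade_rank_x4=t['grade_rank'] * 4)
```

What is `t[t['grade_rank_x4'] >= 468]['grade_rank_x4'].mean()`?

693.0

drop duplicate course (keep=first):
   grade_rank  absences course
0         117         0    Bio
1         297         3   Math
2         118         3   Econ
3         161         2   Hist
6         299         7   Chem
9          85         5   Phys
take 5 rows with smallest absences:
   grade_rank  absences course
0         117         0    Bio
3         161         2   Hist
1         297         3   Math
2         118         3   Econ
9          85         5   Phys
add column grade_rank_x4 = t['grade_rank'] * 4:
   grade_rank  absences course  grade_rank_x4
0         117         0    Bio            468
3         161         2   Hist            644
1         297         3   Math           1188
2         118         3   Econ            472
9          85         5   Phys            340
filter rows where grade_rank_x4 >= 468:
   grade_rank  absences course  grade_rank_x4
0         117         0    Bio            468
3         161         2   Hist            644
1         297         3   Math           1188
2         118         3   Econ            472
The mean of column 'grade_rank_x4' is 693.0.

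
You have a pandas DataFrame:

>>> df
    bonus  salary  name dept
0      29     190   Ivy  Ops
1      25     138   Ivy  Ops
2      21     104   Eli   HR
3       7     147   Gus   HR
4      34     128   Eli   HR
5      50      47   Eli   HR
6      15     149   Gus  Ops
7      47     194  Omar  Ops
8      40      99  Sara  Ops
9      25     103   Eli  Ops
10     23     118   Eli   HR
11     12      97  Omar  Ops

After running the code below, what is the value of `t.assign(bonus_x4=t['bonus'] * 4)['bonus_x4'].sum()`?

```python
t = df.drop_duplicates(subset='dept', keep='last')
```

drop duplicate dept (keep=last):
    bonus  salary  name dept
10     23     118   Eli   HR
11     12      97  Omar  Ops
add column bonus_x4 = t['bonus'] * 4:
    bonus  salary  name dept  bonus_x4
10     23     118   Eli   HR        92
11     12      97  Omar  Ops        48
Hence 140.

140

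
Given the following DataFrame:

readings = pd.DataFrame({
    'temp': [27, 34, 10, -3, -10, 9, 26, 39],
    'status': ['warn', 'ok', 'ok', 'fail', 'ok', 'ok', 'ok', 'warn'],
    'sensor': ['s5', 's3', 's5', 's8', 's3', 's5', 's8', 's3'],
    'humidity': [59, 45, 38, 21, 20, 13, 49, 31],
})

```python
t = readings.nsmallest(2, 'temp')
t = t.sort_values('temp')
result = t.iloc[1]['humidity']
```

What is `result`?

21

take 2 rows with smallest temp:
   temp status sensor  humidity
4   -10     ok     s3        20
3    -3   fail     s8        21
sort by temp:
   temp status sensor  humidity
4   -10     ok     s3        20
3    -3   fail     s8        21
Taking the value at position 1, column 'humidity' gives 21.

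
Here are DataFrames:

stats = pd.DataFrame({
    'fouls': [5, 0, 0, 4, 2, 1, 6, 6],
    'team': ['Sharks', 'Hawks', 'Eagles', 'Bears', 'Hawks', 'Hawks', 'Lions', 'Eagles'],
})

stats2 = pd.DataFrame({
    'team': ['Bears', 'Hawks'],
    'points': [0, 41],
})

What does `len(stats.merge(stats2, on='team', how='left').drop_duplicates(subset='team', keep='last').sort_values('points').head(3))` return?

3

merge on 'team' (how='left') → 8 rows:
   fouls    team  points
0      5  Sharks     NaN
1      0   Hawks    41.0
2      0  Eagles     NaN
3      4   Bears     0.0
4      2   Hawks    41.0
5      1   Hawks    41.0
6      6   Lions     NaN
7      6  Eagles     NaN
drop duplicate team (keep=last):
   fouls    team  points
0      5  Sharks     NaN
3      4   Bears     0.0
5      1   Hawks    41.0
6      6   Lions     NaN
7      6  Eagles     NaN
sort by points:
   fouls    team  points
3      4   Bears     0.0
5      1   Hawks    41.0
0      5  Sharks     NaN
6      6   Lions     NaN
7      6  Eagles     NaN
take first 3 rows:
   fouls    team  points
3      4   Bears     0.0
5      1   Hawks    41.0
0      5  Sharks     NaN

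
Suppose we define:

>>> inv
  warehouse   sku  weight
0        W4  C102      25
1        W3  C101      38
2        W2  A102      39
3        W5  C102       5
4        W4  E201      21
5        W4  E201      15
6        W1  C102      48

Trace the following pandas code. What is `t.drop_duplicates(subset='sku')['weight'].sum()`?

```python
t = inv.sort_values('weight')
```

97

sort by weight:
  warehouse   sku  weight
3        W5  C102       5
5        W4  E201      15
4        W4  E201      21
0        W4  C102      25
1        W3  C101      38
2        W2  A102      39
6        W1  C102      48
drop duplicate sku (keep=first):
  warehouse   sku  weight
3        W5  C102       5
5        W4  E201      15
1        W3  C101      38
2        W2  A102      39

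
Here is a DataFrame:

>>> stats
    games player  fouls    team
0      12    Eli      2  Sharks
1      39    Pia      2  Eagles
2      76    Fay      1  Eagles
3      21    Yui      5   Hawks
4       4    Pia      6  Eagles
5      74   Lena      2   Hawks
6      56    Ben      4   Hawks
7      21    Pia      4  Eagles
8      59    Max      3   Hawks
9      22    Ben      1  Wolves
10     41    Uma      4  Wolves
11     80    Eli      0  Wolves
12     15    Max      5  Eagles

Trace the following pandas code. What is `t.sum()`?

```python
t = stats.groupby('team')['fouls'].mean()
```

10.7666666667

group by team, mean of fouls:
team
Eagles    3.600000
Hawks     3.500000
Sharks    2.000000
Wolves    1.666667
Name: fouls, dtype: float64
Finally, sum of the resulting series = 10.7666666667.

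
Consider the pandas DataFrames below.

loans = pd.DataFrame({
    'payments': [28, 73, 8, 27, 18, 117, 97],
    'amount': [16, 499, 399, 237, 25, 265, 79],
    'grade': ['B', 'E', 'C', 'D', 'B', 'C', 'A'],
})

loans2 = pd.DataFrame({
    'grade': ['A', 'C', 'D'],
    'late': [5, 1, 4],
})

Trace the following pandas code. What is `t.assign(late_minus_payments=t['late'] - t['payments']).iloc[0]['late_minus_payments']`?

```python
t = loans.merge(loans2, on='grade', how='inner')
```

-7

merge on 'grade' (how='inner') → 4 rows:
   payments  amount grade  late
0         8     399     C     1
1        27     237     D     4
2       117     265     C     1
3        97      79     A     5
add column late_minus_payments = t['late'] - t['payments']:
   payments  amount grade  late  late_minus_payments
0         8     399     C     1                   -7
1        27     237     D     4                  -23
2       117     265     C     1                 -116
3        97      79     A     5                  -92
Then the value at position 0, column 'late_minus_payments': -7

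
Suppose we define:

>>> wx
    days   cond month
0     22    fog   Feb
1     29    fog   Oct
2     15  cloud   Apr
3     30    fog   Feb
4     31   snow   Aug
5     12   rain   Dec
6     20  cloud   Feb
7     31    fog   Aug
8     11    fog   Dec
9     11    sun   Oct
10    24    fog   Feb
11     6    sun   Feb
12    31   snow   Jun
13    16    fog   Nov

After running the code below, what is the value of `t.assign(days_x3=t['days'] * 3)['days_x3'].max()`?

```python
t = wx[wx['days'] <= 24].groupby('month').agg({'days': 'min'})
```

filter rows where days <= 24:
    days   cond month
0     22    fog   Feb
2     15  cloud   Apr
5     12   rain   Dec
6     20  cloud   Feb
8     11    fog   Dec
9     11    sun   Oct
10    24    fog   Feb
11     6    sun   Feb
13    16    fog   Nov
group by month, min of days:
       days
month      
Apr      15
Dec      11
Feb       6
Nov      16
Oct      11
add column days_x3 = t['days'] * 3:
       days  days_x3
month               
Apr      15       45
Dec      11       33
Feb       6       18
Nov      16       48
Oct      11       33

48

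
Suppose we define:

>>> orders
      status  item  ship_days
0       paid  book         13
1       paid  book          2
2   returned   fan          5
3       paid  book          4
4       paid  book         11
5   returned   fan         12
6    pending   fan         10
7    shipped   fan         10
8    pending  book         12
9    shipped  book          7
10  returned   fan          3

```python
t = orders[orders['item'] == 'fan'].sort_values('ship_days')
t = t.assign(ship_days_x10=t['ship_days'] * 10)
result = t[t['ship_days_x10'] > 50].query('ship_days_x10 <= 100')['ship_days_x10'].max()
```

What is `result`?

100

filter rows where item == 'fan':
      status item  ship_days
2   returned  fan          5
5   returned  fan         12
6    pending  fan         10
7    shipped  fan         10
10  returned  fan          3
sort by ship_days:
      status item  ship_days
10  returned  fan          3
2   returned  fan          5
6    pending  fan         10
7    shipped  fan         10
5   returned  fan         12
add column ship_days_x10 = t['ship_days'] * 10:
      status item  ship_days  ship_days_x10
10  returned  fan          3             30
2   returned  fan          5             50
6    pending  fan         10            100
7    shipped  fan         10            100
5   returned  fan         12            120
filter rows where ship_days_x10 > 50:
     status item  ship_days  ship_days_x10
6   pending  fan         10            100
7   shipped  fan         10            100
5  returned  fan         12            120
filter rows where ship_days_x10 <= 100:
    status item  ship_days  ship_days_x10
6  pending  fan         10            100
7  shipped  fan         10            100
Taking the max of column 'ship_days_x10' gives 100.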